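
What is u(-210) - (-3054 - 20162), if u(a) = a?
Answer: 23006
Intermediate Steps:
u(-210) - (-3054 - 20162) = -210 - (-3054 - 20162) = -210 - 1*(-23216) = -210 + 23216 = 23006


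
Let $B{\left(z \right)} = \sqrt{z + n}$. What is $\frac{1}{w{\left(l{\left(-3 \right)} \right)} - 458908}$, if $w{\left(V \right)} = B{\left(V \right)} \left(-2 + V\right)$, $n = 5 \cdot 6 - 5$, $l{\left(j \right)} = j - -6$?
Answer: $- \frac{114727}{52649138109} - \frac{\sqrt{7}}{105298276218} \approx -2.1791 \cdot 10^{-6}$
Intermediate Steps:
$l{\left(j \right)} = 6 + j$ ($l{\left(j \right)} = j + 6 = 6 + j$)
$n = 25$ ($n = 30 - 5 = 25$)
$B{\left(z \right)} = \sqrt{25 + z}$ ($B{\left(z \right)} = \sqrt{z + 25} = \sqrt{25 + z}$)
$w{\left(V \right)} = \sqrt{25 + V} \left(-2 + V\right)$
$\frac{1}{w{\left(l{\left(-3 \right)} \right)} - 458908} = \frac{1}{\sqrt{25 + \left(6 - 3\right)} \left(-2 + \left(6 - 3\right)\right) - 458908} = \frac{1}{\sqrt{25 + 3} \left(-2 + 3\right) - 458908} = \frac{1}{\sqrt{28} \cdot 1 - 458908} = \frac{1}{2 \sqrt{7} \cdot 1 - 458908} = \frac{1}{2 \sqrt{7} - 458908} = \frac{1}{-458908 + 2 \sqrt{7}}$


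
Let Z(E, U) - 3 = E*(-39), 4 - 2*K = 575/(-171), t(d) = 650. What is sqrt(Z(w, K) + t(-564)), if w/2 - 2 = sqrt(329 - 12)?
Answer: sqrt(497 - 78*sqrt(317)) ≈ 29.862*I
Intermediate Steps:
K = 1259/342 (K = 2 - 575/(2*(-171)) = 2 - 575*(-1)/(2*171) = 2 - 1/2*(-575/171) = 2 + 575/342 = 1259/342 ≈ 3.6813)
w = 4 + 2*sqrt(317) (w = 4 + 2*sqrt(329 - 12) = 4 + 2*sqrt(317) ≈ 39.609)
Z(E, U) = 3 - 39*E (Z(E, U) = 3 + E*(-39) = 3 - 39*E)
sqrt(Z(w, K) + t(-564)) = sqrt((3 - 39*(4 + 2*sqrt(317))) + 650) = sqrt((3 + (-156 - 78*sqrt(317))) + 650) = sqrt((-153 - 78*sqrt(317)) + 650) = sqrt(497 - 78*sqrt(317))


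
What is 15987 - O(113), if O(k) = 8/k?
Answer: 1806523/113 ≈ 15987.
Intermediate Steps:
15987 - O(113) = 15987 - 8/113 = 1806523/113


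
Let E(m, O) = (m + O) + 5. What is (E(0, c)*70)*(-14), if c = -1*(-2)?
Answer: -6860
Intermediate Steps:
c = 2
E(m, O) = 5 + O + m (E(m, O) = (O + m) + 5 = 5 + O + m)
(E(0, c)*70)*(-14) = ((5 + 2 + 0)*70)*(-14) = (7*70)*(-14) = 490*(-14) = -6860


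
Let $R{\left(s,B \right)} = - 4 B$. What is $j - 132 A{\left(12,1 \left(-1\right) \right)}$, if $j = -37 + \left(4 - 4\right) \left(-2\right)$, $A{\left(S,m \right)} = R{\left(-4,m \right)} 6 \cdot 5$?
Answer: $-15877$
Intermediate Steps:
$A{\left(S,m \right)} = - 120 m$ ($A{\left(S,m \right)} = - 4 m 6 \cdot 5 = - 24 m 5 = - 120 m$)
$j = -37$ ($j = -37 + 0 \left(-2\right) = -37 + 0 = -37$)
$j - 132 A{\left(12,1 \left(-1\right) \right)} = -37 - 132 \left(- 120 \cdot 1 \left(-1\right)\right) = -37 - 132 \left(\left(-120\right) \left(-1\right)\right) = -37 - 15840 = -15877$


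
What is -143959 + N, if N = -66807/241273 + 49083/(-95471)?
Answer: -3316052542927853/23034574583 ≈ -1.4396e+5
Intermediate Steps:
N = -18220533756/23034574583 (N = -66807*1/241273 + 49083*(-1/95471) = -66807/241273 - 49083/95471 = -18220533756/23034574583 ≈ -0.79101)
-143959 + N = -143959 - 18220533756/23034574583 = -3316052542927853/23034574583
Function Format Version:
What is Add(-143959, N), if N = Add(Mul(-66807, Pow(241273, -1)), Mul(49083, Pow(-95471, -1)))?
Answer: Rational(-3316052542927853, 23034574583) ≈ -1.4396e+5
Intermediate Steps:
N = Rational(-18220533756, 23034574583) (N = Add(Mul(-66807, Rational(1, 241273)), Mul(49083, Rational(-1, 95471))) = Add(Rational(-66807, 241273), Rational(-49083, 95471)) = Rational(-18220533756, 23034574583) ≈ -0.79101)
Add(-143959, N) = Add(-143959, Rational(-18220533756, 23034574583)) = Rational(-3316052542927853, 23034574583)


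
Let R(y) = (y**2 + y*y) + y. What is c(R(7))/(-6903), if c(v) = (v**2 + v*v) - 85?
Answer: -21965/6903 ≈ -3.1819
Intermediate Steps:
R(y) = y + 2*y**2 (R(y) = (y**2 + y**2) + y = 2*y**2 + y = y + 2*y**2)
c(v) = -85 + 2*v**2 (c(v) = (v**2 + v**2) - 85 = 2*v**2 - 85 = -85 + 2*v**2)
c(R(7))/(-6903) = (-85 + 2*(7*(1 + 2*7))**2)/(-6903) = (-85 + 2*(7*(1 + 14))**2)*(-1/6903) = (-85 + 2*(7*15)**2)*(-1/6903) = (-85 + 2*105**2)*(-1/6903) = (-85 + 2*11025)*(-1/6903) = (-85 + 22050)*(-1/6903) = 21965*(-1/6903) = -21965/6903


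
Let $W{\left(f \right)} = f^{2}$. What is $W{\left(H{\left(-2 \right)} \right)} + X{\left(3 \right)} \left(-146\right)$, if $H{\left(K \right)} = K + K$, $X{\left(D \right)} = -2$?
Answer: $308$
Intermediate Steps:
$H{\left(K \right)} = 2 K$
$W{\left(H{\left(-2 \right)} \right)} + X{\left(3 \right)} \left(-146\right) = \left(2 \left(-2\right)\right)^{2} - -292 = \left(-4\right)^{2} + 292 = 16 + 292 = 308$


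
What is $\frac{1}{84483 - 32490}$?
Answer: $\frac{1}{51993} \approx 1.9233 \cdot 10^{-5}$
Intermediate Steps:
$\frac{1}{84483 - 32490} = \frac{1}{51993}$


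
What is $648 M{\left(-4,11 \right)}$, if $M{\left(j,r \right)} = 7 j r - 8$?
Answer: $-204768$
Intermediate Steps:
$M{\left(j,r \right)} = -8 + 7 j r$ ($M{\left(j,r \right)} = 7 j r - 8 = -8 + 7 j r$)
$648 M{\left(-4,11 \right)} = 648 \left(-8 + 7 \left(-4\right) 11\right) = 648 \left(-8 - 308\right) = 648 \left(-316\right) = -204768$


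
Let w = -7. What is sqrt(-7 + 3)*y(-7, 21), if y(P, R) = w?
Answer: -14*I ≈ -14.0*I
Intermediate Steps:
y(P, R) = -7
sqrt(-7 + 3)*y(-7, 21) = sqrt(-7 + 3)*(-7) = sqrt(-4)*(-7) = (2*I)*(-7) = -14*I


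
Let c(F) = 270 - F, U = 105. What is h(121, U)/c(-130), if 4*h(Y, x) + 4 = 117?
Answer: 113/1600 ≈ 0.070625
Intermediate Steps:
h(Y, x) = 113/4 (h(Y, x) = -1 + (¼)*117 = -1 + 117/4 = 113/4)
h(121, U)/c(-130) = 113/(4*(270 - 1*(-130))) = 113/(4*(270 + 130)) = (113/4)/400 = (113/4)*(1/400) = 113/1600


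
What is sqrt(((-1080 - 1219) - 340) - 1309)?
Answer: 2*I*sqrt(987) ≈ 62.833*I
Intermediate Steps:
sqrt(((-1080 - 1219) - 340) - 1309) = sqrt((-2299 - 340) - 1309) = sqrt(-2639 - 1309) = sqrt(-3948) = 2*I*sqrt(987)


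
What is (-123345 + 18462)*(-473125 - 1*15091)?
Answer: 51205558728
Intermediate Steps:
(-123345 + 18462)*(-473125 - 1*15091) = -104883*(-473125 - 15091) = -104883*(-488216) = 51205558728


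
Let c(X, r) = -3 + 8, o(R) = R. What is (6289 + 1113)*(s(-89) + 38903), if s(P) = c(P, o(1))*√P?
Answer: 287960006 + 37010*I*√89 ≈ 2.8796e+8 + 3.4915e+5*I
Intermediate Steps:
c(X, r) = 5
s(P) = 5*√P
(6289 + 1113)*(s(-89) + 38903) = (6289 + 1113)*(5*√(-89) + 38903) = 7402*(5*(I*√89) + 38903) = 7402*(5*I*√89 + 38903) = 7402*(38903 + 5*I*√89) = 287960006 + 37010*I*√89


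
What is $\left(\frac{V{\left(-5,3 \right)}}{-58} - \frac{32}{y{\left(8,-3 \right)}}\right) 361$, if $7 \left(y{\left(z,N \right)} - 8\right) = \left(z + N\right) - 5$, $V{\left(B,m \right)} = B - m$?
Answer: $- \frac{40432}{29} \approx -1394.2$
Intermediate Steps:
$y{\left(z,N \right)} = \frac{51}{7} + \frac{N}{7} + \frac{z}{7}$ ($y{\left(z,N \right)} = 8 + \frac{\left(z + N\right) - 5}{7} = 8 + \frac{\left(N + z\right) - 5}{7} = 8 + \frac{-5 + N + z}{7} = 8 + \left(- \frac{5}{7} + \frac{N}{7} + \frac{z}{7}\right) = \frac{51}{7} + \frac{N}{7} + \frac{z}{7}$)
$\left(\frac{V{\left(-5,3 \right)}}{-58} - \frac{32}{y{\left(8,-3 \right)}}\right) 361 = \left(\frac{-5 - 3}{-58} - \frac{32}{\frac{51}{7} + \frac{1}{7} \left(-3\right) + \frac{1}{7} \cdot 8}\right) 361 = \left(\left(-5 - 3\right) \left(- \frac{1}{58}\right) - \frac{32}{\frac{51}{7} - \frac{3}{7} + \frac{8}{7}}\right) 361 = \left(\left(-8\right) \left(- \frac{1}{58}\right) - \frac{32}{8}\right) 361 = \left(\frac{4}{29} - 4\right) 361 = \left(- \frac{112}{29}\right) 361 = - \frac{40432}{29}$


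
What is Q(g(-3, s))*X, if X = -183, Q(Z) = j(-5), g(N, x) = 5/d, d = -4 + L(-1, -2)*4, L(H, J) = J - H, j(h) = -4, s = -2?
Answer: 732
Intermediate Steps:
d = -8 (d = -4 + (-2 - 1*(-1))*4 = -4 + (-2 + 1)*4 = -4 - 1*4 = -4 - 4 = -8)
g(N, x) = -5/8 (g(N, x) = 5/(-8) = 5*(-1/8) = -5/8)
Q(Z) = -4
Q(g(-3, s))*X = -4*(-183) = 732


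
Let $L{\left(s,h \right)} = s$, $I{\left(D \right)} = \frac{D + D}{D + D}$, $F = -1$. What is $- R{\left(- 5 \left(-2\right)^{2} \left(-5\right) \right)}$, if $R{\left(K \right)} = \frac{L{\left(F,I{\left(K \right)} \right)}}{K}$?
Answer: $\frac{1}{100} \approx 0.01$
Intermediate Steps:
$I{\left(D \right)} = 1$ ($I{\left(D \right)} = \frac{2 D}{2 D} = 2 D \frac{1}{2 D} = 1$)
$R{\left(K \right)} = - \frac{1}{K}$
$- R{\left(- 5 \left(-2\right)^{2} \left(-5\right) \right)} = - \frac{-1}{- 5 \left(-2\right)^{2} \left(-5\right)} = - \frac{-1}{\left(-5\right) 4 \left(-5\right)} = - \frac{-1}{\left(-20\right) \left(-5\right)} = - \frac{-1}{100} = \left(-1\right) \left(- \frac{1}{100}\right) = \frac{1}{100}$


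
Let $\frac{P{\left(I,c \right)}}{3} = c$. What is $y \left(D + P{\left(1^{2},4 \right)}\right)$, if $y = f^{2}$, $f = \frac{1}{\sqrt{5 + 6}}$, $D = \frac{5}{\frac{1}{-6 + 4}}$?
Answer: $\frac{2}{11} \approx 0.18182$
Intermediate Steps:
$P{\left(I,c \right)} = 3 c$
$D = -10$ ($D = \frac{5}{\frac{1}{-2}} = \frac{5}{- \frac{1}{2}} = 5 \left(-2\right) = -10$)
$f = \frac{\sqrt{11}}{11}$ ($f = \frac{1}{\sqrt{11}} = \frac{\sqrt{11}}{11} \approx 0.30151$)
$y = \frac{1}{11}$ ($y = \left(\frac{\sqrt{11}}{11}\right)^{2} = \frac{1}{11} \approx 0.090909$)
$y \left(D + P{\left(1^{2},4 \right)}\right) = \frac{-10 + 3 \cdot 4}{11} = \frac{-10 + 12}{11} = \frac{1}{11} \cdot 2 = \frac{2}{11}$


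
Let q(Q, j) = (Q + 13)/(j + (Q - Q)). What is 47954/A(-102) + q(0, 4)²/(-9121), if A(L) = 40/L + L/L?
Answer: 356908956905/4524016 ≈ 78892.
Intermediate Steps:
q(Q, j) = (13 + Q)/j (q(Q, j) = (13 + Q)/(j + 0) = (13 + Q)/j)
A(L) = 1 + 40/L (A(L) = 40/L + 1 = 1 + 40/L)
47954/A(-102) + q(0, 4)²/(-9121) = 47954/(((40 - 102)/(-102))) + ((13 + 0)/4)²/(-9121) = 47954/((-1/102*(-62))) + ((¼)*13)²*(-1/9121) = 47954/(31/51) + (13/4)²*(-1/9121) = 47954*(51/31) + (169/16)*(-1/9121) = 2445654/31 - 169/145936 = 356908956905/4524016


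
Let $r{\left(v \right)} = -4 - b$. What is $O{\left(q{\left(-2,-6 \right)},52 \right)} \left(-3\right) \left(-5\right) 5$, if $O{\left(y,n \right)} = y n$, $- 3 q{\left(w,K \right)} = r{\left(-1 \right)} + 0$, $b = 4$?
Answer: $10400$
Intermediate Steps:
$r{\left(v \right)} = -8$ ($r{\left(v \right)} = -4 - 4 = -8$)
$q{\left(w,K \right)} = \frac{8}{3}$ ($q{\left(w,K \right)} = - \frac{-8 + 0}{3} = \left(- \frac{1}{3}\right) \left(-8\right) = \frac{8}{3}$)
$O{\left(y,n \right)} = n y$
$O{\left(q{\left(-2,-6 \right)},52 \right)} \left(-3\right) \left(-5\right) 5 = 52 \cdot \frac{8}{3} \left(-3\right) \left(-5\right) 5 = \frac{416 \cdot 15 \cdot 5}{3} = \frac{416}{3} \cdot 75 = 10400$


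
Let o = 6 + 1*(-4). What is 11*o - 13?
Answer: 9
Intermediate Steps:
o = 2 (o = 6 - 4 = 2)
11*o - 13 = 11*2 - 13 = 22 - 13 = 9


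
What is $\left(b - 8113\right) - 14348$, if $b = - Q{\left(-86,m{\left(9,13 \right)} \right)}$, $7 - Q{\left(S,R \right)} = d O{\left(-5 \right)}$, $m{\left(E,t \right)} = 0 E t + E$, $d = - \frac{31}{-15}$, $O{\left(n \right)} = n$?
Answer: $- \frac{67435}{3} \approx -22478.0$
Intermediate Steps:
$d = \frac{31}{15}$ ($d = \left(-31\right) \left(- \frac{1}{15}\right) = \frac{31}{15} \approx 2.0667$)
$m{\left(E,t \right)} = E$ ($m{\left(E,t \right)} = 0 t + E = 0 + E = E$)
$Q{\left(S,R \right)} = \frac{52}{3}$ ($Q{\left(S,R \right)} = 7 - \frac{31}{15} \left(-5\right) = 7 - - \frac{31}{3} = 7 + \frac{31}{3} = \frac{52}{3}$)
$b = - \frac{52}{3}$ ($b = \left(-1\right) \frac{52}{3} = - \frac{52}{3} \approx -17.333$)
$\left(b - 8113\right) - 14348 = \left(- \frac{52}{3} - 8113\right) - 14348 = - \frac{24391}{3} - 14348 = - \frac{67435}{3}$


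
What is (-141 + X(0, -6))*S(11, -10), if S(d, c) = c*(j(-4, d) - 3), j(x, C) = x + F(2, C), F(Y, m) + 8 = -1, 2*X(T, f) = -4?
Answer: -22880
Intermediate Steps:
X(T, f) = -2 (X(T, f) = (½)*(-4) = -2)
F(Y, m) = -9 (F(Y, m) = -8 - 1 = -9)
j(x, C) = -9 + x (j(x, C) = x - 9 = -9 + x)
S(d, c) = -16*c (S(d, c) = c*((-9 - 4) - 3) = c*(-13 - 3) = c*(-16) = -16*c)
(-141 + X(0, -6))*S(11, -10) = (-141 - 2)*(-16*(-10)) = -143*160 = -22880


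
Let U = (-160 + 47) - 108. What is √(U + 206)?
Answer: I*√15 ≈ 3.873*I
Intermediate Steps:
U = -221 (U = -113 - 108 = -221)
√(U + 206) = √(-221 + 206) = √(-15) = I*√15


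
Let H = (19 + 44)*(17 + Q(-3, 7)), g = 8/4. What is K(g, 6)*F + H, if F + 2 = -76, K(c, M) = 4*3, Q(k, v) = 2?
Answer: 261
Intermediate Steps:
g = 2 (g = 8*(1/4) = 2)
K(c, M) = 12
F = -78 (F = -2 - 76 = -78)
H = 1197 (H = (19 + 44)*(17 + 2) = 63*19 = 1197)
K(g, 6)*F + H = 12*(-78) + 1197 = -936 + 1197 = 261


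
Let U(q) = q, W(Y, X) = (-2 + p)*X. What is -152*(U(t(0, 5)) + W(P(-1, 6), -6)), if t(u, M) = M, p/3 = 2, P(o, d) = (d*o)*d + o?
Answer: 2888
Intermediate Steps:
P(o, d) = o + o*d**2 (P(o, d) = o*d**2 + o = o + o*d**2)
p = 6 (p = 3*2 = 6)
W(Y, X) = 4*X (W(Y, X) = (-2 + 6)*X = 4*X)
-152*(U(t(0, 5)) + W(P(-1, 6), -6)) = -152*(5 + 4*(-6)) = -152*(5 - 24) = -152*(-19) = 2888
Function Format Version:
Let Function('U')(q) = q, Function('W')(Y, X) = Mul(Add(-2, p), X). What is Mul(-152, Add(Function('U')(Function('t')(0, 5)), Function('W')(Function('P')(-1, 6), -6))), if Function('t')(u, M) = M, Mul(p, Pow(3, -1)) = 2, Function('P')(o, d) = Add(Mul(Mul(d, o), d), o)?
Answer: 2888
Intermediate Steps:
Function('P')(o, d) = Add(o, Mul(o, Pow(d, 2))) (Function('P')(o, d) = Add(Mul(o, Pow(d, 2)), o) = Add(o, Mul(o, Pow(d, 2))))
p = 6 (p = Mul(3, 2) = 6)
Function('W')(Y, X) = Mul(4, X) (Function('W')(Y, X) = Mul(Add(-2, 6), X) = Mul(4, X))
Mul(-152, Add(Function('U')(Function('t')(0, 5)), Function('W')(Function('P')(-1, 6), -6))) = Mul(-152, Add(5, Mul(4, -6))) = Mul(-152, Add(5, -24)) = Mul(-152, -19) = 2888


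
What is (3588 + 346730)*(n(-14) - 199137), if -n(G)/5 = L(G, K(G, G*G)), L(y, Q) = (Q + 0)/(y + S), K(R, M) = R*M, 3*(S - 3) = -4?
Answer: -2595586284822/37 ≈ -7.0151e+10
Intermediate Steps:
S = 5/3 (S = 3 + (1/3)*(-4) = 3 - 4/3 = 5/3 ≈ 1.6667)
K(R, M) = M*R
L(y, Q) = Q/(5/3 + y) (L(y, Q) = (Q + 0)/(y + 5/3) = Q/(5/3 + y))
n(G) = -15*G**3/(5 + 3*G) (n(G) = -15*(G*G)*G/(5 + 3*G) = -15*G**2*G/(5 + 3*G) = -15*G**3/(5 + 3*G))
(3588 + 346730)*(n(-14) - 199137) = (3588 + 346730)*(-15*(-14)**3/(5 + 3*(-14)) - 199137) = 350318*(-15*(-2744)/(5 - 42) - 199137) = 350318*(-15*(-2744)/(-37) - 199137) = 350318*(-15*(-2744)*(-1/37) - 199137) = 350318*(-41160/37 - 199137) = 350318*(-7409229/37) = -2595586284822/37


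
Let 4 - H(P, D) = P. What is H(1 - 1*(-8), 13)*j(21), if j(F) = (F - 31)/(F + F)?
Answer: 25/21 ≈ 1.1905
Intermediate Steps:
H(P, D) = 4 - P
j(F) = (-31 + F)/(2*F) (j(F) = (-31 + F)/((2*F)) = (-31 + F)*(1/(2*F)) = (-31 + F)/(2*F))
H(1 - 1*(-8), 13)*j(21) = (4 - (1 - 1*(-8)))*((1/2)*(-31 + 21)/21) = (4 - (1 + 8))*((1/2)*(1/21)*(-10)) = (4 - 1*9)*(-5/21) = (4 - 9)*(-5/21) = -5*(-5/21) = 25/21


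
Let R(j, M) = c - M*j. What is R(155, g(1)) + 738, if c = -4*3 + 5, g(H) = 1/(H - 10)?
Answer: 6734/9 ≈ 748.22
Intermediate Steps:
g(H) = 1/(-10 + H)
c = -7 (c = -12 + 5 = -7)
R(j, M) = -7 - M*j
R(155, g(1)) + 738 = (-7 - 1*155/(-10 + 1)) + 738 = (-7 - 1*155/(-9)) + 738 = (-7 - 1*(-⅑)*155) + 738 = (-7 + 155/9) + 738 = 92/9 + 738 = 6734/9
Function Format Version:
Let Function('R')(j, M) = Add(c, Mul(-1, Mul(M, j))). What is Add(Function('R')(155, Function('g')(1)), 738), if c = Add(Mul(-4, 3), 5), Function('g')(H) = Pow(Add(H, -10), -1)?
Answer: Rational(6734, 9) ≈ 748.22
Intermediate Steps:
Function('g')(H) = Pow(Add(-10, H), -1)
c = -7 (c = Add(-12, 5) = -7)
Function('R')(j, M) = Add(-7, Mul(-1, M, j)) (Function('R')(j, M) = Add(-7, Mul(-1, Mul(M, j))) = Add(-7, Mul(-1, M, j)))
Add(Function('R')(155, Function('g')(1)), 738) = Add(Add(-7, Mul(-1, Pow(Add(-10, 1), -1), 155)), 738) = Add(Add(-7, Mul(-1, Pow(-9, -1), 155)), 738) = Add(Add(-7, Mul(-1, Rational(-1, 9), 155)), 738) = Add(Add(-7, Rational(155, 9)), 738) = Add(Rational(92, 9), 738) = Rational(6734, 9)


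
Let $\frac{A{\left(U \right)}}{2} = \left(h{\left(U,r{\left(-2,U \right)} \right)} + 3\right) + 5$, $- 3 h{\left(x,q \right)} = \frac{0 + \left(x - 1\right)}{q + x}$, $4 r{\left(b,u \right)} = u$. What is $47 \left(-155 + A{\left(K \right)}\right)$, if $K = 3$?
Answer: $- \frac{294737}{45} \approx -6549.7$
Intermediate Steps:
$r{\left(b,u \right)} = \frac{u}{4}$
$h{\left(x,q \right)} = - \frac{-1 + x}{3 \left(q + x\right)}$ ($h{\left(x,q \right)} = - \frac{\left(0 + \left(x - 1\right)\right) \frac{1}{q + x}}{3} = - \frac{\left(0 + \left(-1 + x\right)\right) \frac{1}{q + x}}{3} = - \frac{\left(-1 + x\right) \frac{1}{q + x}}{3} = - \frac{\frac{1}{q + x} \left(-1 + x\right)}{3} = - \frac{-1 + x}{3 \left(q + x\right)}$)
$A{\left(U \right)} = 16 + \frac{8 \left(1 - U\right)}{15 U}$ ($A{\left(U \right)} = 2 \left(\left(\frac{1 - U}{3 \left(\frac{U}{4} + U\right)} + 3\right) + 5\right) = 2 \left(\left(\frac{1 - U}{3 \frac{5 U}{4}} + 3\right) + 5\right) = 2 \left(\left(\frac{\frac{4}{5 U} \left(1 - U\right)}{3} + 3\right) + 5\right) = 2 \left(\left(\frac{4 \left(1 - U\right)}{15 U} + 3\right) + 5\right) = 2 \left(\left(3 + \frac{4 \left(1 - U\right)}{15 U}\right) + 5\right) = 2 \left(8 + \frac{4 \left(1 - U\right)}{15 U}\right) = 16 + \frac{8 \left(1 - U\right)}{15 U}$)
$47 \left(-155 + A{\left(K \right)}\right) = 47 \left(-155 + \frac{8 \left(1 + 29 \cdot 3\right)}{15 \cdot 3}\right) = 47 \left(-155 + \frac{8}{15} \cdot \frac{1}{3} \left(1 + 87\right)\right) = 47 \left(-155 + \frac{8}{15} \cdot \frac{1}{3} \cdot 88\right) = 47 \left(-155 + \frac{704}{45}\right) = 47 \left(- \frac{6271}{45}\right) = - \frac{294737}{45}$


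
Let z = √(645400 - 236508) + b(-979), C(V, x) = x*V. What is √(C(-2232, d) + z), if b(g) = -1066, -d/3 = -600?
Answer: √(-4018666 + 2*√102223) ≈ 2004.5*I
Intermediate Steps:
d = 1800 (d = -3*(-600) = 1800)
C(V, x) = V*x
z = -1066 + 2*√102223 (z = √(645400 - 236508) - 1066 = √408892 - 1066 = 2*√102223 - 1066 = -1066 + 2*√102223 ≈ -426.55)
√(C(-2232, d) + z) = √(-2232*1800 + (-1066 + 2*√102223)) = √(-4017600 + (-1066 + 2*√102223)) = √(-4018666 + 2*√102223)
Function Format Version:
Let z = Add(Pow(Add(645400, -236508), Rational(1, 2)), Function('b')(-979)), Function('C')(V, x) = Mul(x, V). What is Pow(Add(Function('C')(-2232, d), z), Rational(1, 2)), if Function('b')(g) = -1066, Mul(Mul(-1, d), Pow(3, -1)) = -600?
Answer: Pow(Add(-4018666, Mul(2, Pow(102223, Rational(1, 2)))), Rational(1, 2)) ≈ Mul(2004.5, I)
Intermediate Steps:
d = 1800 (d = Mul(-3, -600) = 1800)
Function('C')(V, x) = Mul(V, x)
z = Add(-1066, Mul(2, Pow(102223, Rational(1, 2)))) (z = Add(Pow(Add(645400, -236508), Rational(1, 2)), -1066) = Add(Pow(408892, Rational(1, 2)), -1066) = Add(Mul(2, Pow(102223, Rational(1, 2))), -1066) = Add(-1066, Mul(2, Pow(102223, Rational(1, 2)))) ≈ -426.55)
Pow(Add(Function('C')(-2232, d), z), Rational(1, 2)) = Pow(Add(Mul(-2232, 1800), Add(-1066, Mul(2, Pow(102223, Rational(1, 2))))), Rational(1, 2)) = Pow(Add(-4017600, Add(-1066, Mul(2, Pow(102223, Rational(1, 2))))), Rational(1, 2)) = Pow(Add(-4018666, Mul(2, Pow(102223, Rational(1, 2)))), Rational(1, 2))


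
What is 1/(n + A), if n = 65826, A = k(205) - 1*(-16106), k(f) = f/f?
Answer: 1/81933 ≈ 1.2205e-5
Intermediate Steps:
k(f) = 1
A = 16107 (A = 1 - 1*(-16106) = 1 + 16106 = 16107)
1/(n + A) = 1/(65826 + 16107) = 1/81933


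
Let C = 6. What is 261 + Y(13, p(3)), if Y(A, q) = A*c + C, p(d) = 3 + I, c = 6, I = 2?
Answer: 345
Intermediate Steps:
p(d) = 5 (p(d) = 3 + 2 = 5)
Y(A, q) = 6 + 6*A (Y(A, q) = A*6 + 6 = 6*A + 6 = 6 + 6*A)
261 + Y(13, p(3)) = 261 + (6 + 6*13) = 261 + (6 + 78) = 261 + 84 = 345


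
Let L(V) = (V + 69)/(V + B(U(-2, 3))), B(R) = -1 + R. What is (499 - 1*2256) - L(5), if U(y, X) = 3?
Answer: -12373/7 ≈ -1767.6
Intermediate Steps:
L(V) = (69 + V)/(2 + V) (L(V) = (V + 69)/(V + (-1 + 3)) = (69 + V)/(V + 2) = (69 + V)/(2 + V))
(499 - 1*2256) - L(5) = (499 - 1*2256) - (69 + 5)/(2 + 5) = (499 - 2256) - 74/7 = -1757 - 74/7 = -12373/7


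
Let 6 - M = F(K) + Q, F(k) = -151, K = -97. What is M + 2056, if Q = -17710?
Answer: 19923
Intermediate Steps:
M = 17867 (M = 6 - (-151 - 17710) = 6 - 1*(-17861) = 6 + 17861 = 17867)
M + 2056 = 17867 + 2056 = 19923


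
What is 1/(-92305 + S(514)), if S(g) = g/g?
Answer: -1/92304 ≈ -1.0834e-5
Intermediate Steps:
S(g) = 1
1/(-92305 + S(514)) = 1/(-92305 + 1) = 1/(-92304) = -1/92304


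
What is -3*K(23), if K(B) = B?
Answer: -69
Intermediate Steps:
-3*K(23) = -3*23 = -69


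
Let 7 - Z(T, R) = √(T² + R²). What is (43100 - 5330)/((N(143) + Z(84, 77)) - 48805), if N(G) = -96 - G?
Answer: -308687915/400769064 + 44065*√265/400769064 ≈ -0.76845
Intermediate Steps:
Z(T, R) = 7 - √(R² + T²) (Z(T, R) = 7 - √(T² + R²) = 7 - √(R² + T²))
(43100 - 5330)/((N(143) + Z(84, 77)) - 48805) = (43100 - 5330)/(((-96 - 1*143) + (7 - √(77² + 84²))) - 48805) = 37770/(((-96 - 143) + (7 - √(5929 + 7056))) - 48805) = 37770/((-239 + (7 - √12985)) - 48805) = 37770/((-239 + (7 - 7*√265)) - 48805) = 37770/((-232 - 7*√265) - 48805) = 37770/(-49037 - 7*√265)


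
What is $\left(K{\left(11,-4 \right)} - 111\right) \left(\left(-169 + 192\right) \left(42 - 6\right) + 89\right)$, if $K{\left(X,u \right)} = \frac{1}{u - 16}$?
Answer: $- \frac{2036657}{20} \approx -1.0183 \cdot 10^{5}$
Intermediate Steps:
$K{\left(X,u \right)} = \frac{1}{-16 + u}$
$\left(K{\left(11,-4 \right)} - 111\right) \left(\left(-169 + 192\right) \left(42 - 6\right) + 89\right) = \left(\frac{1}{-16 - 4} - 111\right) \left(\left(-169 + 192\right) \left(42 - 6\right) + 89\right) = \left(\frac{1}{-20} - 111\right) \left(23 \cdot 36 + 89\right) = \left(- \frac{1}{20} - 111\right) \left(828 + 89\right) = \left(- \frac{2221}{20}\right) 917 = - \frac{2036657}{20}$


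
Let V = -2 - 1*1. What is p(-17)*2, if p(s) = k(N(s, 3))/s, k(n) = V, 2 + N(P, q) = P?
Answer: 6/17 ≈ 0.35294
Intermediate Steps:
N(P, q) = -2 + P
V = -3 (V = -2 - 1 = -3)
k(n) = -3
p(s) = -3/s
p(-17)*2 = -3/(-17)*2 = -3*(-1/17)*2 = (3/17)*2 = 6/17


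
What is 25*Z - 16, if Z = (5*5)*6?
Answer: 3734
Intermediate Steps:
Z = 150 (Z = 25*6 = 150)
25*Z - 16 = 25*150 - 16 = 3750 - 16 = 3734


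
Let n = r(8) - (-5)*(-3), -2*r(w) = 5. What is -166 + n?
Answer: -367/2 ≈ -183.50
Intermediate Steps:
r(w) = -5/2 (r(w) = -½*5 = -5/2)
n = -35/2 (n = -5/2 - (-5)*(-3) = -5/2 - 1*15 = -5/2 - 15 = -35/2 ≈ -17.500)
-166 + n = -166 - 35/2 = -367/2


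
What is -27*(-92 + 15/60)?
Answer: 9909/4 ≈ 2477.3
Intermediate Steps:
-27*(-92 + 15/60) = -27*(-92 + 15*(1/60)) = -27*(-92 + ¼) = -27*(-367/4) = 9909/4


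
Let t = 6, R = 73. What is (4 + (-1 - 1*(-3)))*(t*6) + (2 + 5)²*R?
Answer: 3793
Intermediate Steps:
(4 + (-1 - 1*(-3)))*(t*6) + (2 + 5)²*R = (4 + (-1 - 1*(-3)))*(6*6) + (2 + 5)²*73 = (4 + (-1 + 3))*36 + 7²*73 = (4 + 2)*36 + 49*73 = 6*36 + 3577 = 216 + 3577 = 3793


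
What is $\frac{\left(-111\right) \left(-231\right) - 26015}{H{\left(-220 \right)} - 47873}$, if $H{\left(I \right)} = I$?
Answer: $\frac{22}{2829} \approx 0.0077766$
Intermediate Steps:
$\frac{\left(-111\right) \left(-231\right) - 26015}{H{\left(-220 \right)} - 47873} = \frac{\left(-111\right) \left(-231\right) - 26015}{-220 - 47873} = \frac{25641 - 26015}{-48093} = \left(-374\right) \left(- \frac{1}{48093}\right) = \frac{22}{2829}$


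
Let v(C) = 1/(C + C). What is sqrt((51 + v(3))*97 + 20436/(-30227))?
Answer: sqrt(163227108889554)/181362 ≈ 70.445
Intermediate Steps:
v(C) = 1/(2*C)
sqrt((51 + v(3))*97 + 20436/(-30227)) = sqrt((51 + (1/2)/3)*97 + 20436/(-30227)) = sqrt((51 + (1/2)*(1/3))*97 + 20436*(-1/30227)) = sqrt((51 + 1/6)*97 - 20436/30227) = sqrt((307/6)*97 - 20436/30227) = sqrt(29779/6 - 20436/30227) = sqrt(900007217/181362) = sqrt(163227108889554)/181362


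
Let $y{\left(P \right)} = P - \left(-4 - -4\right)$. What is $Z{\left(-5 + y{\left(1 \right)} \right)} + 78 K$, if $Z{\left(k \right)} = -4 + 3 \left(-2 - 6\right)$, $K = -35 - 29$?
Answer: $-5020$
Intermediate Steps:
$y{\left(P \right)} = P$ ($y{\left(P \right)} = P - \left(-4 + 4\right) = P - 0 = P + 0 = P$)
$K = -64$
$Z{\left(k \right)} = -28$ ($Z{\left(k \right)} = -4 + 3 \left(-2 - 6\right) = -4 + 3 \left(-8\right) = -4 - 24 = -28$)
$Z{\left(-5 + y{\left(1 \right)} \right)} + 78 K = -28 + 78 \left(-64\right) = -28 - 4992 = -5020$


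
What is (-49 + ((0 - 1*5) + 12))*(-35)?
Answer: 1470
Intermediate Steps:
(-49 + ((0 - 1*5) + 12))*(-35) = (-49 + ((0 - 5) + 12))*(-35) = (-49 + (-5 + 12))*(-35) = (-49 + 7)*(-35) = -42*(-35) = 1470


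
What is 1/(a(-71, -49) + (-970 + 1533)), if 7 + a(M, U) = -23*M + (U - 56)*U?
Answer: 1/7334 ≈ 0.00013635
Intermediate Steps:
a(M, U) = -7 - 23*M + U*(-56 + U) (a(M, U) = -7 + (-23*M + (U - 56)*U) = -7 + (-23*M + (-56 + U)*U) = -7 + (-23*M + U*(-56 + U)) = -7 - 23*M + U*(-56 + U))
1/(a(-71, -49) + (-970 + 1533)) = 1/((-7 + (-49)² - 56*(-49) - 23*(-71)) + (-970 + 1533)) = 1/((-7 + 2401 + 2744 + 1633) + 563) = 1/(6771 + 563) = 1/7334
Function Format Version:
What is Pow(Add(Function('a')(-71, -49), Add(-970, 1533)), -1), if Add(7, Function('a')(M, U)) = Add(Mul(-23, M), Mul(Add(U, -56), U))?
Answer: Rational(1, 7334) ≈ 0.00013635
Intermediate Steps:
Function('a')(M, U) = Add(-7, Mul(-23, M), Mul(U, Add(-56, U))) (Function('a')(M, U) = Add(-7, Add(Mul(-23, M), Mul(Add(U, -56), U))) = Add(-7, Add(Mul(-23, M), Mul(Add(-56, U), U))) = Add(-7, Add(Mul(-23, M), Mul(U, Add(-56, U)))) = Add(-7, Mul(-23, M), Mul(U, Add(-56, U))))
Pow(Add(Function('a')(-71, -49), Add(-970, 1533)), -1) = Pow(Add(Add(-7, Pow(-49, 2), Mul(-56, -49), Mul(-23, -71)), Add(-970, 1533)), -1) = Pow(Add(Add(-7, 2401, 2744, 1633), 563), -1) = Pow(Add(6771, 563), -1) = Pow(7334, -1) = Rational(1, 7334)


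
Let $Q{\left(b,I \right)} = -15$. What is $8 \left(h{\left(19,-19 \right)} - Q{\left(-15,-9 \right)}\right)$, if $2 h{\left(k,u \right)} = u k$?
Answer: $-1324$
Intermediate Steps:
$h{\left(k,u \right)} = \frac{k u}{2}$ ($h{\left(k,u \right)} = \frac{u k}{2} = \frac{k u}{2}$)
$8 \left(h{\left(19,-19 \right)} - Q{\left(-15,-9 \right)}\right) = 8 \left(\frac{1}{2} \cdot 19 \left(-19\right) - -15\right) = 8 \left(- \frac{361}{2} + 15\right) = 8 \left(- \frac{331}{2}\right) = -1324$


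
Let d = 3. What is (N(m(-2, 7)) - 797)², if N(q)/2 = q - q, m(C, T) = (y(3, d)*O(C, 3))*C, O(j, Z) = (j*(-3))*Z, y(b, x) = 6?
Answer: 635209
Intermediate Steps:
O(j, Z) = -3*Z*j (O(j, Z) = (-3*j)*Z = -3*Z*j)
m(C, T) = -54*C² (m(C, T) = (6*(-3*3*C))*C = (6*(-9*C))*C = (-54*C)*C = -54*C²)
N(q) = 0 (N(q) = 2*(q - q) = 2*0 = 0)
(N(m(-2, 7)) - 797)² = (0 - 797)² = (-797)² = 635209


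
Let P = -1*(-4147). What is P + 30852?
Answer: 34999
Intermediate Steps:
P = 4147
P + 30852 = 4147 + 30852 = 34999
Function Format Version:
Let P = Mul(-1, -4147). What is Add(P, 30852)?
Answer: 34999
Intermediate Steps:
P = 4147
Add(P, 30852) = Add(4147, 30852) = 34999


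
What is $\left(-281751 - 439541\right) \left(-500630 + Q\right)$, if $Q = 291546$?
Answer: $150810616528$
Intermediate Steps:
$\left(-281751 - 439541\right) \left(-500630 + Q\right) = \left(-281751 - 439541\right) \left(-500630 + 291546\right) = \left(-721292\right) \left(-209084\right) = 150810616528$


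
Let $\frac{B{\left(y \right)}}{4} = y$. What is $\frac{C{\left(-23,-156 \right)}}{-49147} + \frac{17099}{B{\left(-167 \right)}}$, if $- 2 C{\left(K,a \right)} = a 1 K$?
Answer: $- \frac{839166161}{32830196} \approx -25.561$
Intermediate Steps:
$B{\left(y \right)} = 4 y$
$C{\left(K,a \right)} = - \frac{K a}{2}$ ($C{\left(K,a \right)} = - \frac{a 1 K}{2} = - \frac{a K}{2} = - \frac{K a}{2}$)
$\frac{C{\left(-23,-156 \right)}}{-49147} + \frac{17099}{B{\left(-167 \right)}} = \frac{\left(- \frac{1}{2}\right) \left(-23\right) \left(-156\right)}{-49147} + \frac{17099}{4 \left(-167\right)} = \left(-1794\right) \left(- \frac{1}{49147}\right) + \frac{17099}{-668} = \frac{1794}{49147} + 17099 \left(- \frac{1}{668}\right) = \frac{1794}{49147} - \frac{17099}{668} = - \frac{839166161}{32830196}$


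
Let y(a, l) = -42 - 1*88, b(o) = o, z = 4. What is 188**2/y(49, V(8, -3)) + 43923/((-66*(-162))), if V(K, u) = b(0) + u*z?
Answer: -5639213/21060 ≈ -267.77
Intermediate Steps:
V(K, u) = 4*u (V(K, u) = 0 + u*4 = 0 + 4*u = 4*u)
y(a, l) = -130 (y(a, l) = -42 - 88 = -130)
188**2/y(49, V(8, -3)) + 43923/((-66*(-162))) = 188**2/(-130) + 43923/((-66*(-162))) = 35344*(-1/130) + 43923/10692 = -17672/65 + 43923*(1/10692) = -17672/65 + 1331/324 = -5639213/21060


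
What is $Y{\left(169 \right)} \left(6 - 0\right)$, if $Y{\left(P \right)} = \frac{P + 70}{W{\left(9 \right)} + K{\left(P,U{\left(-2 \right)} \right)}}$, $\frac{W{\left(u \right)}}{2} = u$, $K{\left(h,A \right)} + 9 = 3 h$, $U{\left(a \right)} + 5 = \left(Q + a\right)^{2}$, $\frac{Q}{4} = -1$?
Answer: $\frac{239}{86} \approx 2.7791$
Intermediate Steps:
$Q = -4$ ($Q = 4 \left(-1\right) = -4$)
$U{\left(a \right)} = -5 + \left(-4 + a\right)^{2}$
$K{\left(h,A \right)} = -9 + 3 h$
$W{\left(u \right)} = 2 u$
$Y{\left(P \right)} = \frac{70 + P}{9 + 3 P}$ ($Y{\left(P \right)} = \frac{P + 70}{2 \cdot 9 + \left(-9 + 3 P\right)} = \frac{70 + P}{18 + \left(-9 + 3 P\right)} = \frac{70 + P}{9 + 3 P}$)
$Y{\left(169 \right)} \left(6 - 0\right) = \frac{70 + 169}{3 \left(3 + 169\right)} \left(6 - 0\right) = \frac{1}{3} \cdot \frac{1}{172} \cdot 239 \left(6 + 0\right) = \frac{1}{3} \cdot \frac{1}{172} \cdot 239 \cdot 6 = \frac{239}{516} \cdot 6 = \frac{239}{86}$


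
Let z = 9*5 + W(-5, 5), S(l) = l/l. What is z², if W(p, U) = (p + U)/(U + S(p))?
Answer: 2025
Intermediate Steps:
S(l) = 1
W(p, U) = (U + p)/(1 + U) (W(p, U) = (p + U)/(U + 1) = (U + p)/(1 + U))
z = 45 (z = 9*5 + (5 - 5)/(1 + 5) = 45 + 0/6 = 45 + (⅙)*0 = 45 + 0 = 45)
z² = 45² = 2025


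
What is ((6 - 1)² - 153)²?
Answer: 16384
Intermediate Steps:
((6 - 1)² - 153)² = (5² - 153)² = (25 - 153)² = (-128)² = 16384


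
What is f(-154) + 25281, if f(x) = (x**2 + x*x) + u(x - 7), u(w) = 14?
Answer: 72727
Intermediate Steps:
f(x) = 14 + 2*x**2 (f(x) = (x**2 + x*x) + 14 = (x**2 + x**2) + 14 = 2*x**2 + 14 = 14 + 2*x**2)
f(-154) + 25281 = (14 + 2*(-154)**2) + 25281 = (14 + 2*23716) + 25281 = (14 + 47432) + 25281 = 47446 + 25281 = 72727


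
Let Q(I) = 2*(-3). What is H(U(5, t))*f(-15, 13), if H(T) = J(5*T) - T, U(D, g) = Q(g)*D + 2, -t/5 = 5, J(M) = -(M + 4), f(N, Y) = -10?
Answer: -1640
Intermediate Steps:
Q(I) = -6
J(M) = -4 - M (J(M) = -(4 + M) = -4 - M)
t = -25 (t = -5*5 = -25)
U(D, g) = 2 - 6*D (U(D, g) = -6*D + 2 = 2 - 6*D)
H(T) = -4 - 6*T (H(T) = (-4 - 5*T) - T = -4 - 6*T)
H(U(5, t))*f(-15, 13) = (-4 - 6*(2 - 6*5))*(-10) = (-4 - 6*(2 - 30))*(-10) = (-4 - 6*(-28))*(-10) = (-4 + 168)*(-10) = 164*(-10) = -1640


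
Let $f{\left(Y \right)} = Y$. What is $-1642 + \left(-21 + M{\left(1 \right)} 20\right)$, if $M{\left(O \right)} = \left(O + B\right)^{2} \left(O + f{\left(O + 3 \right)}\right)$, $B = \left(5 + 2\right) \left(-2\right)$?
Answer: $15237$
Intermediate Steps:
$B = -14$ ($B = 7 \left(-2\right) = -14$)
$M{\left(O \right)} = \left(-14 + O\right)^{2} \left(3 + 2 O\right)$ ($M{\left(O \right)} = \left(O - 14\right)^{2} \left(O + \left(O + 3\right)\right) = \left(-14 + O\right)^{2} \left(O + \left(3 + O\right)\right) = \left(-14 + O\right)^{2} \left(3 + 2 O\right)$)
$-1642 + \left(-21 + M{\left(1 \right)} 20\right) = -1642 - \left(21 - \left(-14 + 1\right)^{2} \left(3 + 2 \cdot 1\right) 20\right) = -1642 - \left(21 - \left(-13\right)^{2} \left(3 + 2\right) 20\right) = -1642 - \left(21 - 169 \cdot 5 \cdot 20\right) = -1642 + \left(-21 + 845 \cdot 20\right) = -1642 + \left(-21 + 16900\right) = -1642 + 16879 = 15237$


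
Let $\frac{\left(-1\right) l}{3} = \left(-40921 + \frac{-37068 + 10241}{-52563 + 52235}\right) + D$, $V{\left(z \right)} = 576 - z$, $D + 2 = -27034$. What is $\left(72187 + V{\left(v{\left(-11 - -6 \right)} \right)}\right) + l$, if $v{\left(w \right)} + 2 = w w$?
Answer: $\frac{90647927}{328} \approx 2.7637 \cdot 10^{5}$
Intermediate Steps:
$v{\left(w \right)} = -2 + w^{2}$ ($v{\left(w \right)} = -2 + w w = -2 + w^{2}$)
$D = -27036$ ($D = -2 - 27034 = -27036$)
$l = \frac{66789207}{328}$ ($l = - 3 \left(\left(-40921 + \frac{-37068 + 10241}{-52563 + 52235}\right) - 27036\right) = - 3 \left(\left(-40921 - \frac{26827}{-328}\right) - 27036\right) = - 3 \left(\left(-40921 - - \frac{26827}{328}\right) - 27036\right) = - 3 \left(\left(-40921 + \frac{26827}{328}\right) - 27036\right) = - 3 \left(- \frac{13395261}{328} - 27036\right) = \left(-3\right) \left(- \frac{22263069}{328}\right) = \frac{66789207}{328} \approx 2.0363 \cdot 10^{5}$)
$\left(72187 + V{\left(v{\left(-11 - -6 \right)} \right)}\right) + l = \left(72187 + \left(576 - \left(-2 + \left(-11 - -6\right)^{2}\right)\right)\right) + \frac{66789207}{328} = \left(72187 + \left(576 - \left(-2 + \left(-11 + 6\right)^{2}\right)\right)\right) + \frac{66789207}{328} = \left(72187 + \left(576 - \left(-2 + \left(-5\right)^{2}\right)\right)\right) + \frac{66789207}{328} = \left(72187 + \left(576 - \left(-2 + 25\right)\right)\right) + \frac{66789207}{328} = \left(72187 + \left(576 - 23\right)\right) + \frac{66789207}{328} = \left(72187 + 553\right) + \frac{66789207}{328} = 72740 + \frac{66789207}{328} = \frac{90647927}{328}$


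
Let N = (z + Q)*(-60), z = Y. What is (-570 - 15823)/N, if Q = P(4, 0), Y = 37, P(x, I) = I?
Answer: 16393/2220 ≈ 7.3842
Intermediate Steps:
z = 37
Q = 0
N = -2220 (N = (37 + 0)*(-60) = 37*(-60) = -2220)
(-570 - 15823)/N = (-570 - 15823)/(-2220) = -16393*(-1/2220) = 16393/2220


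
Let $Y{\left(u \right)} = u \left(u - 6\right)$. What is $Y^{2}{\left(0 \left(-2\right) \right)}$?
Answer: $0$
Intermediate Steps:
$Y{\left(u \right)} = u \left(-6 + u\right)$
$Y^{2}{\left(0 \left(-2\right) \right)} = \left(0 \left(-2\right) \left(-6 + 0 \left(-2\right)\right)\right)^{2} = \left(0 \left(-6 + 0\right)\right)^{2} = \left(0 \left(-6\right)\right)^{2} = 0^{2} = 0$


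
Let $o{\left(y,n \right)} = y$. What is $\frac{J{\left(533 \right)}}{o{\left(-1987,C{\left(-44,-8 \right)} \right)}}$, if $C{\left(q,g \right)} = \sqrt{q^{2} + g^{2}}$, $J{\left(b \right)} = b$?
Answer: $- \frac{533}{1987} \approx -0.26824$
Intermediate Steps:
$C{\left(q,g \right)} = \sqrt{g^{2} + q^{2}}$
$\frac{J{\left(533 \right)}}{o{\left(-1987,C{\left(-44,-8 \right)} \right)}} = \frac{533}{-1987} = 533 \left(- \frac{1}{1987}\right) = - \frac{533}{1987}$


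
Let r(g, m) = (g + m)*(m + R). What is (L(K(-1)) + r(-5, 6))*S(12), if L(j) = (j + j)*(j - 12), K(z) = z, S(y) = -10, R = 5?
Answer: -370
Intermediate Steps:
r(g, m) = (5 + m)*(g + m) (r(g, m) = (g + m)*(m + 5) = (g + m)*(5 + m) = (5 + m)*(g + m))
L(j) = 2*j*(-12 + j) (L(j) = (2*j)*(-12 + j) = 2*j*(-12 + j))
(L(K(-1)) + r(-5, 6))*S(12) = (2*(-1)*(-12 - 1) + (6² + 5*(-5) + 5*6 - 5*6))*(-10) = (2*(-1)*(-13) + (36 - 25 + 30 - 30))*(-10) = (26 + 11)*(-10) = 37*(-10) = -370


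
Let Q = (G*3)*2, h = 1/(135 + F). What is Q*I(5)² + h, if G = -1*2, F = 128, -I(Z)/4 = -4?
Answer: -807935/263 ≈ -3072.0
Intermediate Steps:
I(Z) = 16 (I(Z) = -4*(-4) = 16)
G = -2
h = 1/263 (h = 1/(135 + 128) = 1/263 ≈ 0.0038023)
Q = -12 (Q = -2*3*2 = -6*2 = -12)
Q*I(5)² + h = -12*16² + 1/263 = -12*256 + 1/263 = -3072 + 1/263 = -807935/263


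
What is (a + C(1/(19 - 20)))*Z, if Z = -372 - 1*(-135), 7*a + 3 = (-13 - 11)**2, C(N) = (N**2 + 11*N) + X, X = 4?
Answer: -125847/7 ≈ -17978.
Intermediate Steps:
C(N) = 4 + N**2 + 11*N (C(N) = (N**2 + 11*N) + 4 = 4 + N**2 + 11*N)
a = 573/7 (a = -3/7 + (-13 - 11)**2/7 = -3/7 + (1/7)*(-24)**2 = -3/7 + (1/7)*576 = -3/7 + 576/7 = 573/7 ≈ 81.857)
Z = -237 (Z = -372 + 135 = -237)
(a + C(1/(19 - 20)))*Z = (573/7 + (4 + (1/(19 - 20))**2 + 11/(19 - 20)))*(-237) = (573/7 + (4 + (1/(-1))**2 + 11/(-1)))*(-237) = (573/7 + (4 + (-1)**2 + 11*(-1)))*(-237) = (573/7 + (4 + 1 - 11))*(-237) = (573/7 - 6)*(-237) = (531/7)*(-237) = -125847/7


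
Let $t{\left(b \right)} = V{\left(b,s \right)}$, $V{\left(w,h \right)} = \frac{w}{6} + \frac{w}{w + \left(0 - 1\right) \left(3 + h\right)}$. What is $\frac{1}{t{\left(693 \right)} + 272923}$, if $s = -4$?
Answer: $\frac{347}{94744706} \approx 3.6625 \cdot 10^{-6}$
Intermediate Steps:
$V{\left(w,h \right)} = \frac{w}{6} + \frac{w}{-3 + w - h}$ ($V{\left(w,h \right)} = w \frac{1}{6} + \frac{w}{w - \left(3 + h\right)} = \frac{w}{6} + \frac{w}{w - \left(3 + h\right)} = \frac{w}{6} + \frac{w}{-3 + w - h}$)
$t{\left(b \right)} = \frac{b \left(7 + b\right)}{6 \left(1 + b\right)}$ ($t{\left(b \right)} = \frac{b \left(3 + b - -4\right)}{6 \left(-3 + b - -4\right)} = \frac{b \left(3 + b + 4\right)}{6 \left(-3 + b + 4\right)} = \frac{b \left(7 + b\right)}{6 \left(1 + b\right)}$)
$\frac{1}{t{\left(693 \right)} + 272923} = \frac{1}{\frac{1}{6} \cdot 693 \frac{1}{1 + 693} \left(7 + 693\right) + 272923} = \frac{1}{\frac{1}{6} \cdot 693 \cdot \frac{1}{694} \cdot 700 + 272923} = \frac{1}{\frac{40425}{347} + 272923} = \frac{1}{\frac{94744706}{347}} = \frac{347}{94744706}$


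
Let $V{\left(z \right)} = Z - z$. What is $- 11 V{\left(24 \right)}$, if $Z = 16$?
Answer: $88$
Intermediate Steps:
$V{\left(z \right)} = 16 - z$
$- 11 V{\left(24 \right)} = - 11 \left(16 - 24\right) = \left(-11\right) \left(-8\right) = 88$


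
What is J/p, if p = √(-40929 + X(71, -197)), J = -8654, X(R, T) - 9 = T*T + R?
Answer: 4327*I*√510/510 ≈ 191.6*I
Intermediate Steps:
X(R, T) = 9 + R + T² (X(R, T) = 9 + (T*T + R) = 9 + (T² + R) = 9 + (R + T²) = 9 + R + T²)
p = 2*I*√510 (p = √(-40929 + (9 + 71 + (-197)²)) = √(-40929 + (9 + 71 + 38809)) = √(-40929 + 38889) = √(-2040) = 2*I*√510 ≈ 45.166*I)
J/p = -8654*(-I*√510/1020) = -(-4327)*I*√510/510 = 4327*I*√510/510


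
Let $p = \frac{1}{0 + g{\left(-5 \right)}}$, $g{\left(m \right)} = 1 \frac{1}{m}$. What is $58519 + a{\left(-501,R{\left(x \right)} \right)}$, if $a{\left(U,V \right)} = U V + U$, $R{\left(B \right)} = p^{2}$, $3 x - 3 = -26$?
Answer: $45493$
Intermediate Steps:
$x = - \frac{23}{3}$ ($x = 1 + \frac{1}{3} \left(-26\right) = 1 - \frac{26}{3} = - \frac{23}{3} \approx -7.6667$)
$g{\left(m \right)} = \frac{1}{m}$
$p = -5$ ($p = \frac{1}{0 + \frac{1}{-5}} = \frac{1}{0 - \frac{1}{5}} = \frac{1}{- \frac{1}{5}} = -5$)
$R{\left(B \right)} = 25$ ($R{\left(B \right)} = \left(-5\right)^{2} = 25$)
$a{\left(U,V \right)} = U + U V$
$58519 + a{\left(-501,R{\left(x \right)} \right)} = 58519 - 501 \left(1 + 25\right) = 58519 - 13026 = 45493$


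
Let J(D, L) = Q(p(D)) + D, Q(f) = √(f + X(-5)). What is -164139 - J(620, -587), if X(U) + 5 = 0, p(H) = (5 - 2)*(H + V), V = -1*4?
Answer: -164759 - √1843 ≈ -1.6480e+5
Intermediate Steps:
V = -4
p(H) = -12 + 3*H (p(H) = (5 - 2)*(H - 4) = 3*(-4 + H) = -12 + 3*H)
X(U) = -5 (X(U) = -5 + 0 = -5)
Q(f) = √(-5 + f) (Q(f) = √(f - 5) = √(-5 + f))
J(D, L) = D + √(-17 + 3*D) (J(D, L) = √(-5 + (-12 + 3*D)) + D = √(-17 + 3*D) + D = D + √(-17 + 3*D))
-164139 - J(620, -587) = -164139 - (620 + √(-17 + 3*620)) = -164139 - (620 + √(-17 + 1860)) = -164139 - (620 + √1843) = -164139 + (-620 - √1843) = -164759 - √1843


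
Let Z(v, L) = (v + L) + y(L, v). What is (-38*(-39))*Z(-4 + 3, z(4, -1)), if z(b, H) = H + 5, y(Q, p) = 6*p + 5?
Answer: 2964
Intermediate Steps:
y(Q, p) = 5 + 6*p
z(b, H) = 5 + H
Z(v, L) = 5 + L + 7*v (Z(v, L) = (v + L) + (5 + 6*v) = (L + v) + (5 + 6*v) = 5 + L + 7*v)
(-38*(-39))*Z(-4 + 3, z(4, -1)) = (-38*(-39))*(5 + (5 - 1) + 7*(-4 + 3)) = 1482*(5 + 4 + 7*(-1)) = 1482*(5 + 4 - 7) = 1482*2 = 2964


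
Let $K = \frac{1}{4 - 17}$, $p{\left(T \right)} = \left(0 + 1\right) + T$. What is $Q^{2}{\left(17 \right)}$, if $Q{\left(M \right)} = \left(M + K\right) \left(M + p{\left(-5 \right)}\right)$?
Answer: $48400$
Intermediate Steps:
$p{\left(T \right)} = 1 + T$
$K = - \frac{1}{13}$ ($K = \frac{1}{-13} = - \frac{1}{13} \approx -0.076923$)
$Q{\left(M \right)} = \left(-4 + M\right) \left(- \frac{1}{13} + M\right)$ ($Q{\left(M \right)} = \left(M - \frac{1}{13}\right) \left(M + \left(1 - 5\right)\right) = \left(- \frac{1}{13} + M\right) \left(M - 4\right) = \left(- \frac{1}{13} + M\right) \left(-4 + M\right) = \left(-4 + M\right) \left(- \frac{1}{13} + M\right)$)
$Q^{2}{\left(17 \right)} = \left(\frac{4}{13} + 17^{2} - \frac{901}{13}\right)^{2} = \left(\frac{4}{13} + 289 - \frac{901}{13}\right)^{2} = 220^{2} = 48400$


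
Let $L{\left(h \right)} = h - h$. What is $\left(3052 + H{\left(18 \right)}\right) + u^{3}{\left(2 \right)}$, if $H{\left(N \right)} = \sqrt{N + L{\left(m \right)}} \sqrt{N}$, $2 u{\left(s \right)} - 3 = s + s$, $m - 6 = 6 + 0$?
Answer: $\frac{24903}{8} \approx 3112.9$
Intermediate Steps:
$m = 12$ ($m = 6 + \left(6 + 0\right) = 6 + 6 = 12$)
$L{\left(h \right)} = 0$
$u{\left(s \right)} = \frac{3}{2} + s$ ($u{\left(s \right)} = \frac{3}{2} + \frac{s + s}{2} = \frac{3}{2} + \frac{2 s}{2} = \frac{3}{2} + s$)
$H{\left(N \right)} = N$ ($H{\left(N \right)} = \sqrt{N + 0} \sqrt{N} = \sqrt{N} \sqrt{N} = N$)
$\left(3052 + H{\left(18 \right)}\right) + u^{3}{\left(2 \right)} = \left(3052 + 18\right) + \left(\frac{3}{2} + 2\right)^{3} = 3070 + \left(\frac{7}{2}\right)^{3} = 3070 + \frac{343}{8} = \frac{24903}{8}$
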